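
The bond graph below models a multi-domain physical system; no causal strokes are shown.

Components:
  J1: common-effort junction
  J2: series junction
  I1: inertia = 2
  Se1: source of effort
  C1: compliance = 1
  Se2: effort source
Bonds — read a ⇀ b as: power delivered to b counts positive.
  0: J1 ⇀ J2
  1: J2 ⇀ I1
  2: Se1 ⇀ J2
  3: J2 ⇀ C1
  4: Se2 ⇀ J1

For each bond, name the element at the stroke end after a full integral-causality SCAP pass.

b2 stroke at J2  (Se1 (Se) sets effort on bond)
b4 stroke at J1  (Se2 (Se) sets effort on bond)
b0 stroke at J2  (J1 effort already set via bond 4)
b1 stroke at I1  (I1 outputs flow p/I1)
b3 stroke at J2  (1-jn J2 has f-setter on 1)

b0 stroke→J2
b1 stroke→I1
b2 stroke→J2
b3 stroke→J2
b4 stroke→J1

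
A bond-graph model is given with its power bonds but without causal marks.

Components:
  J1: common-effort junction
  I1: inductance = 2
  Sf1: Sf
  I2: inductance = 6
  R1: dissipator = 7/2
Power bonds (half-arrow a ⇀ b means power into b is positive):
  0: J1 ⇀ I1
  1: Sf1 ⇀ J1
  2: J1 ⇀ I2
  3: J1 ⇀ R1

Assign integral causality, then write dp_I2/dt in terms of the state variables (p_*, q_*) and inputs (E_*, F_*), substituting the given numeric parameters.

dp_I2/dt = 7*F_Sf1/2 - 7*p_I1/4 - 7*p_I2/12

b1 |Sf1  (source Sf1 imposes f)
b0 |I1  (I1 integral (f out))
b2 |I2  (I2: I, integral causality)
b3 |J1  (only one effort-in slot at J1)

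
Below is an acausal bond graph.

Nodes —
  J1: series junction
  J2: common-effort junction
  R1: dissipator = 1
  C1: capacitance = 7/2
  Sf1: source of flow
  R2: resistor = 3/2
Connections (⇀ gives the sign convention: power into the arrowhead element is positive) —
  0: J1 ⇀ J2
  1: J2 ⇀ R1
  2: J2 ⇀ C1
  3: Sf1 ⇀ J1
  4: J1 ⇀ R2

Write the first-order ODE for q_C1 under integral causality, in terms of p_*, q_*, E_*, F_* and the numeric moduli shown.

dq_C1/dt = F_Sf1 - 2*q_C1/7

bond 3 stroke at Sf1  (Sf1 fixes flow; stroke at Sf1)
bond 0 stroke at J1  (1-jn J1 has f-setter on 3)
bond 4 stroke at J1  (common-f at J1 fixed by 3)
bond 2 stroke at J2  (C1: C, integral causality)
bond 1 stroke at R1  (J2 effort already set via bond 2)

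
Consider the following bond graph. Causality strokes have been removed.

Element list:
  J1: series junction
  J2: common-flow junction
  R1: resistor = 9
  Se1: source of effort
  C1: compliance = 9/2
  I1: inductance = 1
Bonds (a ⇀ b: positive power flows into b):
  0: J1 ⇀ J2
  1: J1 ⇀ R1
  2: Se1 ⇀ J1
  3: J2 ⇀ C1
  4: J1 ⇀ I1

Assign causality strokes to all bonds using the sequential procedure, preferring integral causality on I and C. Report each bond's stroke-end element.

b2 stroke at J1  (Se1 fixes effort; stroke away)
b3 stroke at J2  (C1 integral (e out))
b0 stroke at J1  (closing 1-jn rule on J2)
b4 stroke at I1  (I1: I, integral causality)
b1 stroke at J1  (1-jn J1 has f-setter on 4)

b0 |J1
b1 |J1
b2 |J1
b3 |J2
b4 |I1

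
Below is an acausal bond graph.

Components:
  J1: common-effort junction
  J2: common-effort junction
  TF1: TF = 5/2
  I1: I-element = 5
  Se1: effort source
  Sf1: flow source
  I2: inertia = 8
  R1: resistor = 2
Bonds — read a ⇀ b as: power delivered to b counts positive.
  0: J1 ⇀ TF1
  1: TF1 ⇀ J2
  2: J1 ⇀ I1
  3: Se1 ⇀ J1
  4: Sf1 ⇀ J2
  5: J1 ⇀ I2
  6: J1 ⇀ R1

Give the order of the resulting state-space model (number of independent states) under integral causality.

bond 3 stroke at J1  (Se1 fixes effort; stroke away)
bond 4 stroke at Sf1  (Sf1 fixes flow; stroke at Sf1)
bond 0 stroke at TF1  (J1 effort already set via bond 3)
bond 2 stroke at I1  (J1: bond 3 brought effort, rest push out)
bond 5 stroke at I2  (J1: bond 3 brought effort, rest push out)
bond 6 stroke at R1  (0-jn J1 has e-setter on 3)
bond 1 stroke at J2  (J2 needs exactly one e-in)

2  (I1, I2 all integral)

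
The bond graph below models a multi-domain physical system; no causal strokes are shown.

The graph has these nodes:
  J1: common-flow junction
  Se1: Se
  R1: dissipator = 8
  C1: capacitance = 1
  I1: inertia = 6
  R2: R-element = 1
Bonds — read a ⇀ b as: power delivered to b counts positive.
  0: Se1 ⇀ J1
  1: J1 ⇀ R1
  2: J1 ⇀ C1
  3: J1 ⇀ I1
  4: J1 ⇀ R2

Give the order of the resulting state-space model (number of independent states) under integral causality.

2  (C1, I1 all integral)

b0 stroke→J1  (Se1 fixes effort; stroke away)
b2 stroke→J1  (C1 integral (e out))
b3 stroke→I1  (I1 integral (f out))
b1 stroke→J1  (common-f at J1 fixed by 3)
b4 stroke→J1  (1-jn J1 has f-setter on 3)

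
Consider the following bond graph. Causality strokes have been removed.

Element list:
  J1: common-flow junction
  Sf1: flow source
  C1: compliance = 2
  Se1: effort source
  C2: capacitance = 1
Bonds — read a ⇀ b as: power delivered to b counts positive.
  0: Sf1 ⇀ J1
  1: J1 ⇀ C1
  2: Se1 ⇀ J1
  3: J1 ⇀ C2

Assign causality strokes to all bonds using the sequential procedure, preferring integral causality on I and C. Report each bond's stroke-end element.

#0 stroke at Sf1
#1 stroke at J1
#2 stroke at J1
#3 stroke at J1

bond 0 stroke at Sf1  (source Sf1 imposes f)
bond 2 stroke at J1  (Se1: effort source, stroke at far end)
bond 1 stroke at J1  (common-f at J1 fixed by 0)
bond 3 stroke at J1  (J1 flow already set via bond 0)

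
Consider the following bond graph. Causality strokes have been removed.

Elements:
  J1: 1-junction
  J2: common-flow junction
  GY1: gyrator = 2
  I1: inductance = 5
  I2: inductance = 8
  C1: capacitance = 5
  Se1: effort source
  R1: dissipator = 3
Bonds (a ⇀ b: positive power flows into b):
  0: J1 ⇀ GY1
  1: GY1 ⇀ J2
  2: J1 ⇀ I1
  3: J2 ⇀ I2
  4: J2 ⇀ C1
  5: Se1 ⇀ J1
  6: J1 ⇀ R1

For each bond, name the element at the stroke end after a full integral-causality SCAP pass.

#0 stroke at J1
#1 stroke at J2
#2 stroke at I1
#3 stroke at I2
#4 stroke at J2
#5 stroke at J1
#6 stroke at J1

bond 5 stroke→J1  (Se1: effort source, stroke at far end)
bond 2 stroke→I1  (I1 outputs flow p/I1)
bond 0 stroke→J1  (J1: bond 2 brought flow, rest push out)
bond 6 stroke→J1  (1-jn J1 has f-setter on 2)
bond 1 stroke→J2  (GY GY1: same side as bond 0)
bond 3 stroke→I2  (I2 integral (f out))
bond 4 stroke→J2  (J2: bond 3 brought flow, rest push out)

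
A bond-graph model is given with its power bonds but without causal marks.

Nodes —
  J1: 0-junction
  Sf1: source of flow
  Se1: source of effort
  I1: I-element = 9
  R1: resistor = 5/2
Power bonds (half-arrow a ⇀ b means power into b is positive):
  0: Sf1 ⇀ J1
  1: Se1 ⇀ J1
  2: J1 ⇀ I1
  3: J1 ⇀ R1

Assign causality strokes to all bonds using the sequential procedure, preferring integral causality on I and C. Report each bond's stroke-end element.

#0 stroke→Sf1  (Sf1: flow source, stroke at near end)
#1 stroke→J1  (Se1 (Se) sets effort on bond)
#2 stroke→I1  (J1: bond 1 brought effort, rest push out)
#3 stroke→R1  (common-e at J1 fixed by 1)

β0 stroke→Sf1
β1 stroke→J1
β2 stroke→I1
β3 stroke→R1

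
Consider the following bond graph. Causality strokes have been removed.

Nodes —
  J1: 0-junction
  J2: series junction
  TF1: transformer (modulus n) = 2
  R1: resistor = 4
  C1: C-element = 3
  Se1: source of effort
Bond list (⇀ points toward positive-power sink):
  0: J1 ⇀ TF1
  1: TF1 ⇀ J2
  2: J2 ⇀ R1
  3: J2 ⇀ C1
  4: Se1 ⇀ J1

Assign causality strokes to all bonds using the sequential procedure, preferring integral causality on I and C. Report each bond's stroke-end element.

β0 |TF1
β1 |J2
β2 |R1
β3 |J2
β4 |J1

b4 stroke→J1  (Se1: effort source, stroke at far end)
b0 stroke→TF1  (common-e at J1 fixed by 4)
b1 stroke→J2  (through TF1, causality passes straight; one stroke at TF1)
b3 stroke→J2  (C1 outputs effort q/C1)
b2 stroke→R1  (only one flow-in slot at J2)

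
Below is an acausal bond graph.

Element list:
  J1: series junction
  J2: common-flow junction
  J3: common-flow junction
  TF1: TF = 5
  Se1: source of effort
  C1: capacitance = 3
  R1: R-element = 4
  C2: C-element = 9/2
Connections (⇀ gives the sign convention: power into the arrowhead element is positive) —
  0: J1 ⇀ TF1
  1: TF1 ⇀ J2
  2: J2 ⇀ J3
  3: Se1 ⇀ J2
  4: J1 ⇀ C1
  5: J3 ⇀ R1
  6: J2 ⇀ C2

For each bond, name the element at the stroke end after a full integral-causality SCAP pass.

bond 3 →J2  (Se1: effort source, stroke at far end)
bond 4 →J1  (C1 outputs effort q/C1)
bond 0 →TF1  (J1: last free bond brings flow in)
bond 1 →J2  (TF TF1: opposite of bond 0)
bond 6 →J2  (C2: C, integral causality)
bond 2 →J3  (J2: last free bond brings flow in)
bond 5 →R1  (only one flow-in slot at J3)

bond 0 stroke at TF1
bond 1 stroke at J2
bond 2 stroke at J3
bond 3 stroke at J2
bond 4 stroke at J1
bond 5 stroke at R1
bond 6 stroke at J2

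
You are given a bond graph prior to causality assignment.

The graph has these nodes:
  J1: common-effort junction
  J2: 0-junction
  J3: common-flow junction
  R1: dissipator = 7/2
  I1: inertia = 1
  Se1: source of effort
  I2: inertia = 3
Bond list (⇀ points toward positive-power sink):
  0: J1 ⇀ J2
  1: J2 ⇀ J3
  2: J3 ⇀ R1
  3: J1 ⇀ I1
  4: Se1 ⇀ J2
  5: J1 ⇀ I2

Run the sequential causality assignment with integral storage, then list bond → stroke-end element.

bond 4 stroke→J2  (source Se1 imposes e)
bond 0 stroke→J1  (common-e at J2 fixed by 4)
bond 1 stroke→J3  (0-jn J2 has e-setter on 4)
bond 2 stroke→R1  (only one flow-in slot at J3)
bond 3 stroke→I1  (0-jn J1 has e-setter on 0)
bond 5 stroke→I2  (common-e at J1 fixed by 0)

β0 |J1
β1 |J3
β2 |R1
β3 |I1
β4 |J2
β5 |I2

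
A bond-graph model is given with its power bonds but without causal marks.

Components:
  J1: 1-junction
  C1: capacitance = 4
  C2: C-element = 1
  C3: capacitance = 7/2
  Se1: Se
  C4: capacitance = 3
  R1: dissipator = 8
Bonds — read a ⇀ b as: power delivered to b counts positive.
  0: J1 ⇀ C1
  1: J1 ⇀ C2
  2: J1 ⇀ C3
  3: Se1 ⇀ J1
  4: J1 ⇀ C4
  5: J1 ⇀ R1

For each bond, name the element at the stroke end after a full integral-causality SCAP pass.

bond 3 stroke→J1  (Se1: effort source, stroke at far end)
bond 0 stroke→J1  (C1 integral (e out))
bond 1 stroke→J1  (C2 outputs effort q/C2)
bond 2 stroke→J1  (prefer integral on C3)
bond 4 stroke→J1  (C4 outputs effort q/C4)
bond 5 stroke→R1  (J1: last free bond brings flow in)

#0 stroke→J1
#1 stroke→J1
#2 stroke→J1
#3 stroke→J1
#4 stroke→J1
#5 stroke→R1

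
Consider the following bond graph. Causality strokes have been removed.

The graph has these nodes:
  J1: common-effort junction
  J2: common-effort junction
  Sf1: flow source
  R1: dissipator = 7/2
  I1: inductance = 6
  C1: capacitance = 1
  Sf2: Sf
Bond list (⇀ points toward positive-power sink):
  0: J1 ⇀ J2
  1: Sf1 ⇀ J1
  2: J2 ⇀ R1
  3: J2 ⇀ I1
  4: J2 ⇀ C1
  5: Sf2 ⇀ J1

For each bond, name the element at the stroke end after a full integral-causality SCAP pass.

β1 stroke at Sf1  (Sf1 (Sf) sets flow on bond)
β5 stroke at Sf2  (source Sf2 imposes f)
β0 stroke at J1  (only one effort-in slot at J1)
β3 stroke at I1  (I1 integral (f out))
β4 stroke at J2  (C1 outputs effort q/C1)
β2 stroke at R1  (J2: bond 4 brought effort, rest push out)

#0 stroke at J1
#1 stroke at Sf1
#2 stroke at R1
#3 stroke at I1
#4 stroke at J2
#5 stroke at Sf2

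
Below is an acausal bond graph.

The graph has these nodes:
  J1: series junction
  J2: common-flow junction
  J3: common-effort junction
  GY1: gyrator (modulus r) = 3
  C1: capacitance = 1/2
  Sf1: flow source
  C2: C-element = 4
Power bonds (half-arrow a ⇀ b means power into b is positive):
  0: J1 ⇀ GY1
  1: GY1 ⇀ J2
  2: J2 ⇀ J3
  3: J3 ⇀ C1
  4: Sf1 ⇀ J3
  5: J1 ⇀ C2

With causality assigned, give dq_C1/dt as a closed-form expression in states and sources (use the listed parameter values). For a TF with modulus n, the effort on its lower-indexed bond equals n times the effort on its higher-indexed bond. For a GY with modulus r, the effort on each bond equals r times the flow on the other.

#4 stroke at Sf1  (Sf1 (Sf) sets flow on bond)
#3 stroke at J3  (prefer integral on C1)
#2 stroke at J2  (common-e at J3 fixed by 3)
#1 stroke at GY1  (J2 needs exactly one f-in)
#0 stroke at GY1  (GY1 both-in/both-out from 1)
#5 stroke at J1  (common-f at J1 fixed by 0)

dq_C1/dt = F_Sf1 - q_C2/12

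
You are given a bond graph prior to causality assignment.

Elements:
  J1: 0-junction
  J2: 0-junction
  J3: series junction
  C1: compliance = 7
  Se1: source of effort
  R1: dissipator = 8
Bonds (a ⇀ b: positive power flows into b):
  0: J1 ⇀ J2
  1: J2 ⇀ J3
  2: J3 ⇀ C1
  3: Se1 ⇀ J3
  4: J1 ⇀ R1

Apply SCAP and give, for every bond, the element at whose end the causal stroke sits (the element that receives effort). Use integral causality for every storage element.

bond 3 →J3  (Se1 (Se) sets effort on bond)
bond 2 →J3  (C1 integral (e out))
bond 1 →J2  (only one flow-in slot at J3)
bond 0 →J1  (common-e at J2 fixed by 1)
bond 4 →R1  (J1: bond 0 brought effort, rest push out)

β0 |J1
β1 |J2
β2 |J3
β3 |J3
β4 |R1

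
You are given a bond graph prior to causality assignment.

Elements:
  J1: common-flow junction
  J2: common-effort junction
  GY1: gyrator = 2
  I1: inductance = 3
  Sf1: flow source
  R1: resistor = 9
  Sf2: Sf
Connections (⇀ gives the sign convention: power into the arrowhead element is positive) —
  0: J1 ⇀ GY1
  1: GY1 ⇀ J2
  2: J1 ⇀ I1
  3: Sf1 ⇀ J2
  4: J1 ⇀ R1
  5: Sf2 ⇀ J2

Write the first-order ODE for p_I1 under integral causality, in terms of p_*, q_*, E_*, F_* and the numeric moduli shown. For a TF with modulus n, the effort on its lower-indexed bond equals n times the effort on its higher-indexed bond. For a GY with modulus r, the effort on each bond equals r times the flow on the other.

bond 3 |Sf1  (Sf1: flow source, stroke at near end)
bond 5 |Sf2  (source Sf2 imposes f)
bond 1 |J2  (only one effort-in slot at J2)
bond 0 |J1  (GY1: gyrator matches bond 1)
bond 2 |I1  (I1 integral (f out))
bond 4 |J1  (1-jn J1 has f-setter on 2)

dp_I1/dt = 2*F_Sf1 + 2*F_Sf2 - 3*p_I1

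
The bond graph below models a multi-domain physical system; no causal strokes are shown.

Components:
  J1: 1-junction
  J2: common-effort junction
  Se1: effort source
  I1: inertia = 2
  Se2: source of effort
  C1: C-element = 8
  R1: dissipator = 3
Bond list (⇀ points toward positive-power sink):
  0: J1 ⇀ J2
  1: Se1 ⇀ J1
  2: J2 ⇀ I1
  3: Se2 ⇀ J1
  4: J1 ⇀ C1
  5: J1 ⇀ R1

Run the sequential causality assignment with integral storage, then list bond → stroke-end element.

b1 →J1  (Se1 (Se) sets effort on bond)
b3 →J1  (Se2 (Se) sets effort on bond)
b2 →I1  (I1 outputs flow p/I1)
b0 →J2  (J2 needs exactly one e-in)
b4 →J1  (J1: bond 0 brought flow, rest push out)
b5 →J1  (J1 flow already set via bond 0)

b0 →J2
b1 →J1
b2 →I1
b3 →J1
b4 →J1
b5 →J1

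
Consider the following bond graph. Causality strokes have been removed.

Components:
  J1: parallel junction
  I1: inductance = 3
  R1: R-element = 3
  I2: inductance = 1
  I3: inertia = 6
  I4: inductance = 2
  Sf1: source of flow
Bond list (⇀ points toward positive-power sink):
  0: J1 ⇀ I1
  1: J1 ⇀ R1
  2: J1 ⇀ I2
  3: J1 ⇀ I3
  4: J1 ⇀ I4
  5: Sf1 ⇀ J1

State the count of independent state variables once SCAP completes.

4  (I1, I2, I3, I4 all integral)

bond 5 |Sf1  (Sf1: flow source, stroke at near end)
bond 0 |I1  (I1 outputs flow p/I1)
bond 2 |I2  (I2 integral (f out))
bond 3 |I3  (prefer integral on I3)
bond 4 |I4  (I4 integral (f out))
bond 1 |J1  (closing 0-jn rule on J1)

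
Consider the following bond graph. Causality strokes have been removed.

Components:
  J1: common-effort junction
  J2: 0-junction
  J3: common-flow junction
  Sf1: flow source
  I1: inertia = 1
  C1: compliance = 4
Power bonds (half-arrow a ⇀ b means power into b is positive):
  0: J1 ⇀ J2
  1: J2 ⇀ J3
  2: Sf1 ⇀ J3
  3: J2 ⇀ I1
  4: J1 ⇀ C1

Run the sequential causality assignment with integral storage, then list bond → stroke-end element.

b0 |J2
b1 |J3
b2 |Sf1
b3 |I1
b4 |J1

bond 2 |Sf1  (source Sf1 imposes f)
bond 1 |J3  (1-jn J3 has f-setter on 2)
bond 3 |I1  (I1 outputs flow p/I1)
bond 0 |J2  (only one effort-in slot at J2)
bond 4 |J1  (only one effort-in slot at J1)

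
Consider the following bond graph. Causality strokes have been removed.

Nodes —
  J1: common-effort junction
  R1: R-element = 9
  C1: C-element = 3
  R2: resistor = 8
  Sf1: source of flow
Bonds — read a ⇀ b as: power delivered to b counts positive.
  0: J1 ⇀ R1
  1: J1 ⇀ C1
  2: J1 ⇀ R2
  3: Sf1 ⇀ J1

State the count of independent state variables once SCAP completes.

1  (C1 all integral)

b3 stroke→Sf1  (Sf1: flow source, stroke at near end)
b1 stroke→J1  (prefer integral on C1)
b0 stroke→R1  (common-e at J1 fixed by 1)
b2 stroke→R2  (common-e at J1 fixed by 1)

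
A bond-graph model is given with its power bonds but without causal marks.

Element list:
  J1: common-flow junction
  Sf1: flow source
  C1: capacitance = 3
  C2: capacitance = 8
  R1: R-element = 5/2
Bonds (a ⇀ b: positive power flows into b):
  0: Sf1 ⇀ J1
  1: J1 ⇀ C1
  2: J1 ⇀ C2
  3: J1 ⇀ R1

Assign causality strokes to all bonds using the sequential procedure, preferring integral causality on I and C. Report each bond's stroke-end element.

bond 0 |Sf1  (Sf1 (Sf) sets flow on bond)
bond 1 |J1  (common-f at J1 fixed by 0)
bond 2 |J1  (common-f at J1 fixed by 0)
bond 3 |J1  (1-jn J1 has f-setter on 0)

#0 |Sf1
#1 |J1
#2 |J1
#3 |J1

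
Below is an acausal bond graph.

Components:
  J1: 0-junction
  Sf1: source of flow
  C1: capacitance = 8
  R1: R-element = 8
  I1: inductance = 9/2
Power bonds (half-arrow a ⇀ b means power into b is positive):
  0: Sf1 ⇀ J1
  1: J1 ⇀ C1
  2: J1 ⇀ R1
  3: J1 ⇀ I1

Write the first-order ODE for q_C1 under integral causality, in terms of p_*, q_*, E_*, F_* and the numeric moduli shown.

dq_C1/dt = F_Sf1 - 2*p_I1/9 - q_C1/64

#0 stroke→Sf1  (source Sf1 imposes f)
#1 stroke→J1  (prefer integral on C1)
#2 stroke→R1  (J1 effort already set via bond 1)
#3 stroke→I1  (0-jn J1 has e-setter on 1)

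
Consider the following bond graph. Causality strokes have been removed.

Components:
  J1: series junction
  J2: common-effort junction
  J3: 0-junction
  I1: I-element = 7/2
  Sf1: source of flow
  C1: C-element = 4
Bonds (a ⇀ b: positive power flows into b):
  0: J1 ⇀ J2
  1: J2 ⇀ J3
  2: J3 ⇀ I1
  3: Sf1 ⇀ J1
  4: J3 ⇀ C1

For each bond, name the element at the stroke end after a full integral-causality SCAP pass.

β0 stroke→J1
β1 stroke→J2
β2 stroke→I1
β3 stroke→Sf1
β4 stroke→J3

#3 |Sf1  (source Sf1 imposes f)
#0 |J1  (common-f at J1 fixed by 3)
#1 |J2  (closing 0-jn rule on J2)
#2 |I1  (I1 integral (f out))
#4 |J3  (closing 0-jn rule on J3)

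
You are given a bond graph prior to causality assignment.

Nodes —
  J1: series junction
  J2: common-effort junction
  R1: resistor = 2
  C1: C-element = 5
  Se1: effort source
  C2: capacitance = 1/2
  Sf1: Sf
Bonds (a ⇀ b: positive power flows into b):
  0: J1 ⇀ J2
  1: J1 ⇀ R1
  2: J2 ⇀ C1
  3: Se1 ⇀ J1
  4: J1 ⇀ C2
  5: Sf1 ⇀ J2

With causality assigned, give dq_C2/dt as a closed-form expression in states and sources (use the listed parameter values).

#3 stroke→J1  (Se1 (Se) sets effort on bond)
#5 stroke→Sf1  (source Sf1 imposes f)
#2 stroke→J2  (prefer integral on C1)
#0 stroke→J1  (J2 effort already set via bond 2)
#4 stroke→J1  (prefer integral on C2)
#1 stroke→R1  (closing 1-jn rule on J1)

dq_C2/dt = E_Se1/2 - q_C1/10 - q_C2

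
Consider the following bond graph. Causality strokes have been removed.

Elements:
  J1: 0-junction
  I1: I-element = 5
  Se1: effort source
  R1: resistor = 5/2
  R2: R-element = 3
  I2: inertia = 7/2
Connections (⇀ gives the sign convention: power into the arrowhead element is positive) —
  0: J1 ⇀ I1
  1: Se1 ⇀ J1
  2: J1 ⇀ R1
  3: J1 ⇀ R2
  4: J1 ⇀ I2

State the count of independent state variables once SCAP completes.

#1 →J1  (Se1: effort source, stroke at far end)
#0 →I1  (J1: bond 1 brought effort, rest push out)
#2 →R1  (common-e at J1 fixed by 1)
#3 →R2  (common-e at J1 fixed by 1)
#4 →I2  (J1 effort already set via bond 1)

2  (I1, I2 all integral)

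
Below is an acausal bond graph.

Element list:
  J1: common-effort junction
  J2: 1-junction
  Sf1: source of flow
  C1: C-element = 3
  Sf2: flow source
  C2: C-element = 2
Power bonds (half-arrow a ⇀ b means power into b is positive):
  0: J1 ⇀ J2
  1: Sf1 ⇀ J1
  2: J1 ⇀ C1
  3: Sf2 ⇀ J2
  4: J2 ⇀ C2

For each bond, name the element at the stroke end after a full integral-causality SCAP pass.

#0 stroke at J2
#1 stroke at Sf1
#2 stroke at J1
#3 stroke at Sf2
#4 stroke at J2

bond 1 →Sf1  (source Sf1 imposes f)
bond 3 →Sf2  (Sf2: flow source, stroke at near end)
bond 0 →J2  (common-f at J2 fixed by 3)
bond 4 →J2  (J2 flow already set via bond 3)
bond 2 →J1  (only one effort-in slot at J1)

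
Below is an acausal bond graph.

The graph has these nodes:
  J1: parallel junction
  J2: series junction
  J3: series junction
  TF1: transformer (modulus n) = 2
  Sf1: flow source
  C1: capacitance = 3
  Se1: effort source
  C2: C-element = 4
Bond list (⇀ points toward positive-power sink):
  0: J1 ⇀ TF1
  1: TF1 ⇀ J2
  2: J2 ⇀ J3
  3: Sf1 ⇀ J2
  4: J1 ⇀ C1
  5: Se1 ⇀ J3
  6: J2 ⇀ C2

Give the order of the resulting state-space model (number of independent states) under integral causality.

bond 3 stroke at Sf1  (Sf1 fixes flow; stroke at Sf1)
bond 5 stroke at J3  (Se1 (Se) sets effort on bond)
bond 1 stroke at J2  (common-f at J2 fixed by 3)
bond 2 stroke at J2  (1-jn J2 has f-setter on 3)
bond 6 stroke at J2  (1-jn J2 has f-setter on 3)
bond 0 stroke at TF1  (TF1: transformer flips bond 1)
bond 4 stroke at J1  (J1 needs exactly one e-in)

2  (C1, C2 all integral)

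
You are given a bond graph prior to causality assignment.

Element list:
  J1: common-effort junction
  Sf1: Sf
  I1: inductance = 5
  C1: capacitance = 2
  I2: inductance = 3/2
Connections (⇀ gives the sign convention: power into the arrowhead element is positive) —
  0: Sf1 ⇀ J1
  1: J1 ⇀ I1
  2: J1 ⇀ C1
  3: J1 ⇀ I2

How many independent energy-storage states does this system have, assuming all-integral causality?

3  (C1, I1, I2 all integral)

bond 0 stroke→Sf1  (Sf1 (Sf) sets flow on bond)
bond 1 stroke→I1  (I1 outputs flow p/I1)
bond 2 stroke→J1  (C1 integral (e out))
bond 3 stroke→I2  (J1: bond 2 brought effort, rest push out)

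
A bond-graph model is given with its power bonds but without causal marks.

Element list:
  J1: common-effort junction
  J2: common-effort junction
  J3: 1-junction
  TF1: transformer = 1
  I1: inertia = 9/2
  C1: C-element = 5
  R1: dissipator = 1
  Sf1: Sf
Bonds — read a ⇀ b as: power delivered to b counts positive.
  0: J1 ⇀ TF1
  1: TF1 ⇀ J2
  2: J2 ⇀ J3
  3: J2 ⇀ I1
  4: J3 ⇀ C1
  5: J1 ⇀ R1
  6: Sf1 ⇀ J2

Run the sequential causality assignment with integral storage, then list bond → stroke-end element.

bond 6 |Sf1  (Sf1: flow source, stroke at near end)
bond 3 |I1  (prefer integral on I1)
bond 4 |J3  (C1 outputs effort q/C1)
bond 2 |J2  (J3: last free bond brings flow in)
bond 1 |TF1  (common-e at J2 fixed by 2)
bond 0 |J1  (TF1: transformer flips bond 1)
bond 5 |R1  (J1 effort already set via bond 0)

b0 →J1
b1 →TF1
b2 →J2
b3 →I1
b4 →J3
b5 →R1
b6 →Sf1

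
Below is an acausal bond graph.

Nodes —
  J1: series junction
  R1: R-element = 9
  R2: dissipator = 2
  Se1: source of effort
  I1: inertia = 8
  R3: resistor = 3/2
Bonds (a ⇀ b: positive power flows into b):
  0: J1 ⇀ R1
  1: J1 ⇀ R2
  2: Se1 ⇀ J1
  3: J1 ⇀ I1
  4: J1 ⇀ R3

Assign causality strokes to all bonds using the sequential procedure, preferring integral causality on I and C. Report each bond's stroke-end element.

#2 stroke at J1  (Se1 (Se) sets effort on bond)
#3 stroke at I1  (I1 integral (f out))
#0 stroke at J1  (1-jn J1 has f-setter on 3)
#1 stroke at J1  (J1 flow already set via bond 3)
#4 stroke at J1  (J1 flow already set via bond 3)

bond 0 |J1
bond 1 |J1
bond 2 |J1
bond 3 |I1
bond 4 |J1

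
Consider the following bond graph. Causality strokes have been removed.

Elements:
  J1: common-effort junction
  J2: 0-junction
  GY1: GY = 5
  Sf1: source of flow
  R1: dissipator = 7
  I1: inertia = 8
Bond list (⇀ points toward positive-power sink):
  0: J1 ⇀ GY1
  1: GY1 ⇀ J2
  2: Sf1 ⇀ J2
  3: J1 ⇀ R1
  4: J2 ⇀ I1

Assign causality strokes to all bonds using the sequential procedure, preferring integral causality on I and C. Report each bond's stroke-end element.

β2 stroke at Sf1  (Sf1 fixes flow; stroke at Sf1)
β4 stroke at I1  (I1 outputs flow p/I1)
β1 stroke at J2  (J2 needs exactly one e-in)
β0 stroke at J1  (GY1 both-in/both-out from 1)
β3 stroke at R1  (J1 effort already set via bond 0)

β0 →J1
β1 →J2
β2 →Sf1
β3 →R1
β4 →I1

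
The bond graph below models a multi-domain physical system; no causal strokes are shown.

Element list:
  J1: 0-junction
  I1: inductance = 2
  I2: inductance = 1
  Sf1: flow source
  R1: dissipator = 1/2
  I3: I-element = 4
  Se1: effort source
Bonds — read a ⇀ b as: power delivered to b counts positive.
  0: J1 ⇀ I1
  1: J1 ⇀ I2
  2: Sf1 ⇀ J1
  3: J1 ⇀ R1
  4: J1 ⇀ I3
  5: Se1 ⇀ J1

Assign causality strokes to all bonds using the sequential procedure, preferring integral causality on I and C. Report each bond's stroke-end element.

β2 |Sf1  (source Sf1 imposes f)
β5 |J1  (source Se1 imposes e)
β0 |I1  (J1: bond 5 brought effort, rest push out)
β1 |I2  (common-e at J1 fixed by 5)
β3 |R1  (common-e at J1 fixed by 5)
β4 |I3  (J1 effort already set via bond 5)

b0 |I1
b1 |I2
b2 |Sf1
b3 |R1
b4 |I3
b5 |J1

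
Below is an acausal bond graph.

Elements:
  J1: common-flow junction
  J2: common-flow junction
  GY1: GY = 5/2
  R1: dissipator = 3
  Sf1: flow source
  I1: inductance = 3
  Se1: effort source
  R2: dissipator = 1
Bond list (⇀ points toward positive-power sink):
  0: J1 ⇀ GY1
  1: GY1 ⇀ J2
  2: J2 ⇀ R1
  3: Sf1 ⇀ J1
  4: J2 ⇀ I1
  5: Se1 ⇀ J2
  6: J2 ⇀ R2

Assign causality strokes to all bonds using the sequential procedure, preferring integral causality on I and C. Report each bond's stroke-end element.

bond 3 stroke→Sf1  (Sf1 (Sf) sets flow on bond)
bond 5 stroke→J2  (Se1: effort source, stroke at far end)
bond 0 stroke→J1  (common-f at J1 fixed by 3)
bond 1 stroke→J2  (through GY1, causality inverts; strokes same side of GY1)
bond 4 stroke→I1  (prefer integral on I1)
bond 2 stroke→J2  (1-jn J2 has f-setter on 4)
bond 6 stroke→J2  (J2 flow already set via bond 4)

β0 stroke at J1
β1 stroke at J2
β2 stroke at J2
β3 stroke at Sf1
β4 stroke at I1
β5 stroke at J2
β6 stroke at J2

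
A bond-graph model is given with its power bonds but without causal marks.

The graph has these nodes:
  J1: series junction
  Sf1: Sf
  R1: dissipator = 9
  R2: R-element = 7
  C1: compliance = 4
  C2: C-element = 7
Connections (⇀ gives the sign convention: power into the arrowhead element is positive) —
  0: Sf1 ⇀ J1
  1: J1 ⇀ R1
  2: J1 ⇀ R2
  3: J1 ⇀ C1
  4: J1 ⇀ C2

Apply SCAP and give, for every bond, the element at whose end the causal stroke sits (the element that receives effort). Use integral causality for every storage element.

β0 →Sf1
β1 →J1
β2 →J1
β3 →J1
β4 →J1

bond 0 stroke→Sf1  (Sf1 (Sf) sets flow on bond)
bond 1 stroke→J1  (J1: bond 0 brought flow, rest push out)
bond 2 stroke→J1  (common-f at J1 fixed by 0)
bond 3 stroke→J1  (common-f at J1 fixed by 0)
bond 4 stroke→J1  (common-f at J1 fixed by 0)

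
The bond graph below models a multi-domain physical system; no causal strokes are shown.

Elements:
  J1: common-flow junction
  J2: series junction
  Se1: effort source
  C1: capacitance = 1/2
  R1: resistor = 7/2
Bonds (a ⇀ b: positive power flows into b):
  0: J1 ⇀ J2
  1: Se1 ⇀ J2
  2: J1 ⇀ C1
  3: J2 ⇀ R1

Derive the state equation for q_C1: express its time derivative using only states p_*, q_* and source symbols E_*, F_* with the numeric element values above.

dq_C1/dt = 2*E_Se1/7 - 4*q_C1/7

β1 |J2  (Se1 (Se) sets effort on bond)
β2 |J1  (prefer integral on C1)
β0 |J2  (only one flow-in slot at J1)
β3 |R1  (J2 needs exactly one f-in)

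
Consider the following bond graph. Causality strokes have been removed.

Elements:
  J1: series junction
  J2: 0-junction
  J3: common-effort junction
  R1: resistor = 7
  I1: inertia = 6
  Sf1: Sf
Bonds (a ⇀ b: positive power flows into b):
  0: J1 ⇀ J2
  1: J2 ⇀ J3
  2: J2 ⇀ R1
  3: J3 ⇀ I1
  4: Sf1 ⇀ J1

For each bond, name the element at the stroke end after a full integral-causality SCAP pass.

β4 |Sf1  (Sf1 (Sf) sets flow on bond)
β0 |J1  (1-jn J1 has f-setter on 4)
β3 |I1  (I1 integral (f out))
β1 |J3  (closing 0-jn rule on J3)
β2 |J2  (J2: last free bond brings effort in)

β0 stroke→J1
β1 stroke→J3
β2 stroke→J2
β3 stroke→I1
β4 stroke→Sf1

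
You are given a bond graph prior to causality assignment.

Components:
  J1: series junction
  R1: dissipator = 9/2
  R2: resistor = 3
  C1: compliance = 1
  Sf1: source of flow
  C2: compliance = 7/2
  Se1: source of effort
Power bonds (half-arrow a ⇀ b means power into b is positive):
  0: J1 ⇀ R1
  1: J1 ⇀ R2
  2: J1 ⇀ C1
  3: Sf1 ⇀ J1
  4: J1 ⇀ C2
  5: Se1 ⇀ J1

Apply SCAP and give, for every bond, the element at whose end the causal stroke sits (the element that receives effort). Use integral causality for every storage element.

b3 →Sf1  (source Sf1 imposes f)
b5 →J1  (Se1 fixes effort; stroke away)
b0 →J1  (J1 flow already set via bond 3)
b1 →J1  (J1: bond 3 brought flow, rest push out)
b2 →J1  (common-f at J1 fixed by 3)
b4 →J1  (J1: bond 3 brought flow, rest push out)

b0 →J1
b1 →J1
b2 →J1
b3 →Sf1
b4 →J1
b5 →J1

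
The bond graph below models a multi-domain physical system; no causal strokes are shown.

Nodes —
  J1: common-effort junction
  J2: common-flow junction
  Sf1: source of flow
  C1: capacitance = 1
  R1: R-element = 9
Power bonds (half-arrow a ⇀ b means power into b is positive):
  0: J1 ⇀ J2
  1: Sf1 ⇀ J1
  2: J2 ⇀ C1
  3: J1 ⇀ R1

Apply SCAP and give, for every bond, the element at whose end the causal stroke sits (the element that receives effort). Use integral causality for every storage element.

bond 0 stroke→J1
bond 1 stroke→Sf1
bond 2 stroke→J2
bond 3 stroke→R1

b1 |Sf1  (source Sf1 imposes f)
b2 |J2  (C1: C, integral causality)
b0 |J1  (J2: last free bond brings flow in)
b3 |R1  (J1: bond 0 brought effort, rest push out)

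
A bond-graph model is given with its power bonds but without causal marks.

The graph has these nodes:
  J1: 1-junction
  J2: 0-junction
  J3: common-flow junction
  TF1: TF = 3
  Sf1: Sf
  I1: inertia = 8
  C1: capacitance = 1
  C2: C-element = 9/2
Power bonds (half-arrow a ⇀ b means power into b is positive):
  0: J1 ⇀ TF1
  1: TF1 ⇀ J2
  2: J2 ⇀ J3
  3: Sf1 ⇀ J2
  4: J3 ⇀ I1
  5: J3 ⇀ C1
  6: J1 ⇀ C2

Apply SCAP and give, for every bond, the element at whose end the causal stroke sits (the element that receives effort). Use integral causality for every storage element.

bond 0 stroke at TF1
bond 1 stroke at J2
bond 2 stroke at J3
bond 3 stroke at Sf1
bond 4 stroke at I1
bond 5 stroke at J3
bond 6 stroke at J1

β3 →Sf1  (Sf1: flow source, stroke at near end)
β4 →I1  (I1 outputs flow p/I1)
β2 →J3  (J3 flow already set via bond 4)
β5 →J3  (J3 flow already set via bond 4)
β1 →J2  (J2: last free bond brings effort in)
β0 →TF1  (through TF1, causality passes straight; one stroke at TF1)
β6 →J1  (J1: bond 0 brought flow, rest push out)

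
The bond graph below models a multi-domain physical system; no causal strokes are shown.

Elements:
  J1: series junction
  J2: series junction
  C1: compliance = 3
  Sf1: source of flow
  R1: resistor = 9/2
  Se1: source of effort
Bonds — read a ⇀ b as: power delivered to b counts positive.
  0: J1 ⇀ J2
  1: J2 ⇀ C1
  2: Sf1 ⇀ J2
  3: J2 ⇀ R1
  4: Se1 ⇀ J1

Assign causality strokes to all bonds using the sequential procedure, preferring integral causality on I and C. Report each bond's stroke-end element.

β2 →Sf1  (Sf1 (Sf) sets flow on bond)
β4 →J1  (source Se1 imposes e)
β0 →J2  (J1: last free bond brings flow in)
β1 →J2  (common-f at J2 fixed by 2)
β3 →J2  (J2: bond 2 brought flow, rest push out)

#0 stroke→J2
#1 stroke→J2
#2 stroke→Sf1
#3 stroke→J2
#4 stroke→J1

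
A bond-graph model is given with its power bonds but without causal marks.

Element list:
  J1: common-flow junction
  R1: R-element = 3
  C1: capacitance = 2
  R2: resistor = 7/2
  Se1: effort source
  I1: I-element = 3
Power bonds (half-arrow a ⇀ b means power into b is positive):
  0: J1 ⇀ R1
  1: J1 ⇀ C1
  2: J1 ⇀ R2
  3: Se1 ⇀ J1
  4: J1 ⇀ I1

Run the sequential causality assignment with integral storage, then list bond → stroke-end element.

#0 →J1
#1 →J1
#2 →J1
#3 →J1
#4 →I1

#3 |J1  (Se1 (Se) sets effort on bond)
#1 |J1  (prefer integral on C1)
#4 |I1  (I1 outputs flow p/I1)
#0 |J1  (1-jn J1 has f-setter on 4)
#2 |J1  (J1 flow already set via bond 4)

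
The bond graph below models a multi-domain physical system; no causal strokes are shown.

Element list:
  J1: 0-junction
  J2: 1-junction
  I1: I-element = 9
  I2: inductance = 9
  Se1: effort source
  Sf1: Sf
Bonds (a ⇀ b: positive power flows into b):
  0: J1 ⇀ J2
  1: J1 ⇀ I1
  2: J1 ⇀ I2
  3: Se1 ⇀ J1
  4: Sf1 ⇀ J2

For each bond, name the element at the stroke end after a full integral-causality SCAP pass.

#3 stroke at J1  (Se1: effort source, stroke at far end)
#4 stroke at Sf1  (Sf1 (Sf) sets flow on bond)
#0 stroke at J2  (J1: bond 3 brought effort, rest push out)
#1 stroke at I1  (J1 effort already set via bond 3)
#2 stroke at I2  (J1 effort already set via bond 3)

β0 →J2
β1 →I1
β2 →I2
β3 →J1
β4 →Sf1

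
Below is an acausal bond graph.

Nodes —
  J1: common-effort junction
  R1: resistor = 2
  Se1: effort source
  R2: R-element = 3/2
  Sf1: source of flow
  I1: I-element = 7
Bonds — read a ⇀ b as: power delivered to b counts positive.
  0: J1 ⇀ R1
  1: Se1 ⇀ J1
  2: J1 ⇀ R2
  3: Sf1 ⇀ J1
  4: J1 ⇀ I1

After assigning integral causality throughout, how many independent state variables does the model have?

1  (I1 all integral)

#1 |J1  (Se1 (Se) sets effort on bond)
#3 |Sf1  (Sf1: flow source, stroke at near end)
#0 |R1  (J1 effort already set via bond 1)
#2 |R2  (J1: bond 1 brought effort, rest push out)
#4 |I1  (J1 effort already set via bond 1)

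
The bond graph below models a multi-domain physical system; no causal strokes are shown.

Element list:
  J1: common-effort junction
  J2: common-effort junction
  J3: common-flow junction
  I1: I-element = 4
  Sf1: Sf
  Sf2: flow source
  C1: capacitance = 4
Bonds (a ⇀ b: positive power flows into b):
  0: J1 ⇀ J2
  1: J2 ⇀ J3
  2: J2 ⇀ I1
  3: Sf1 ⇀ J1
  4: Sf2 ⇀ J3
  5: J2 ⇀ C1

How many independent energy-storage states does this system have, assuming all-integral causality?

2  (C1, I1 all integral)

b3 stroke at Sf1  (source Sf1 imposes f)
b4 stroke at Sf2  (Sf2 (Sf) sets flow on bond)
b0 stroke at J1  (closing 0-jn rule on J1)
b1 stroke at J3  (J3: bond 4 brought flow, rest push out)
b2 stroke at I1  (I1 outputs flow p/I1)
b5 stroke at J2  (closing 0-jn rule on J2)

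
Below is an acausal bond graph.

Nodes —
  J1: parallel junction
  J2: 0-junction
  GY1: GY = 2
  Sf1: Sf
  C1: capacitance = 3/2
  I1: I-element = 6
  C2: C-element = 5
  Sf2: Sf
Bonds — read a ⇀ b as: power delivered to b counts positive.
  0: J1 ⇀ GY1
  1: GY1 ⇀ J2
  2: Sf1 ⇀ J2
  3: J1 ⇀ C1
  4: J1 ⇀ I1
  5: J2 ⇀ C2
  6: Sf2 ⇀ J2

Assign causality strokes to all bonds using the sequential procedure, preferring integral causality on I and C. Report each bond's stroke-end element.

b0 |GY1
b1 |GY1
b2 |Sf1
b3 |J1
b4 |I1
b5 |J2
b6 |Sf2

b2 stroke→Sf1  (Sf1 fixes flow; stroke at Sf1)
b6 stroke→Sf2  (Sf2 fixes flow; stroke at Sf2)
b3 stroke→J1  (C1 integral (e out))
b0 stroke→GY1  (0-jn J1 has e-setter on 3)
b4 stroke→I1  (J1: bond 3 brought effort, rest push out)
b1 stroke→GY1  (GY1: gyrator matches bond 0)
b5 stroke→J2  (closing 0-jn rule on J2)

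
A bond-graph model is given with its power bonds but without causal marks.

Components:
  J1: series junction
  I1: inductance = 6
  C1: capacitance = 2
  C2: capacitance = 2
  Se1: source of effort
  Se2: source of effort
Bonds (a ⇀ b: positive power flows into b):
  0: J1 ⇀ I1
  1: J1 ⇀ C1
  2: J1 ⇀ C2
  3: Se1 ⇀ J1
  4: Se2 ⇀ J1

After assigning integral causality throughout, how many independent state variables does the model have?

β3 stroke→J1  (Se1 fixes effort; stroke away)
β4 stroke→J1  (Se2 (Se) sets effort on bond)
β0 stroke→I1  (I1 integral (f out))
β1 stroke→J1  (1-jn J1 has f-setter on 0)
β2 stroke→J1  (common-f at J1 fixed by 0)

3  (C1, C2, I1 all integral)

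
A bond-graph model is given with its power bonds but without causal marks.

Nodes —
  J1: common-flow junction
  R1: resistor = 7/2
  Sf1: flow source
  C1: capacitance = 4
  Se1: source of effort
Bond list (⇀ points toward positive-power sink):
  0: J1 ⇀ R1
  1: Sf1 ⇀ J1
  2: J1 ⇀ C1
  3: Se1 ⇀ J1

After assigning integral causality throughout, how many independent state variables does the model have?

bond 1 stroke→Sf1  (Sf1 fixes flow; stroke at Sf1)
bond 3 stroke→J1  (source Se1 imposes e)
bond 0 stroke→J1  (J1 flow already set via bond 1)
bond 2 stroke→J1  (J1: bond 1 brought flow, rest push out)

1  (C1 all integral)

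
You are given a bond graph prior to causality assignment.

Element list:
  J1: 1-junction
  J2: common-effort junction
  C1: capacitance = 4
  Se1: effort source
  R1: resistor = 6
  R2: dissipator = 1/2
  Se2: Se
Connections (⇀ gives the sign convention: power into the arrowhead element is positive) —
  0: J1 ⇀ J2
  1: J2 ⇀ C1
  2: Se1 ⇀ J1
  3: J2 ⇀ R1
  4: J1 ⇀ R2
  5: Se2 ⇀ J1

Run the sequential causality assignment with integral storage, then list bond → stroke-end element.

#2 →J1  (Se1 fixes effort; stroke away)
#5 →J1  (Se2: effort source, stroke at far end)
#1 →J2  (C1 integral (e out))
#0 →J1  (common-e at J2 fixed by 1)
#3 →R1  (0-jn J2 has e-setter on 1)
#4 →R2  (only one flow-in slot at J1)

bond 0 stroke→J1
bond 1 stroke→J2
bond 2 stroke→J1
bond 3 stroke→R1
bond 4 stroke→R2
bond 5 stroke→J1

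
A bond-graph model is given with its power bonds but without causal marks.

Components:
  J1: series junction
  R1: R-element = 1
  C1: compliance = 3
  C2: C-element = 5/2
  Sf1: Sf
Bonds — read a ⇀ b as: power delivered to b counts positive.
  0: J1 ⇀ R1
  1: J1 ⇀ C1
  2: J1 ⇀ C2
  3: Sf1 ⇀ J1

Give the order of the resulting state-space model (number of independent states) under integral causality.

2  (C1, C2 all integral)

#3 stroke at Sf1  (source Sf1 imposes f)
#0 stroke at J1  (1-jn J1 has f-setter on 3)
#1 stroke at J1  (common-f at J1 fixed by 3)
#2 stroke at J1  (1-jn J1 has f-setter on 3)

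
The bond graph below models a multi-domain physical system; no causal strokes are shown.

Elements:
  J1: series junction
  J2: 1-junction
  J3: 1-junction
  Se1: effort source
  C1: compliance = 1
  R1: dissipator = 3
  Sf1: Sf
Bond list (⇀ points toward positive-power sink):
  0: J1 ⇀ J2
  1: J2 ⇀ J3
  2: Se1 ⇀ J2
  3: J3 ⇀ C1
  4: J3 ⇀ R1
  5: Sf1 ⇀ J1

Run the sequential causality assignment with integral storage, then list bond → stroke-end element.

β0 stroke→J1
β1 stroke→J2
β2 stroke→J2
β3 stroke→J3
β4 stroke→J3
β5 stroke→Sf1

#2 →J2  (Se1: effort source, stroke at far end)
#5 →Sf1  (Sf1 fixes flow; stroke at Sf1)
#0 →J1  (J1 flow already set via bond 5)
#1 →J2  (common-f at J2 fixed by 0)
#3 →J3  (J3: bond 1 brought flow, rest push out)
#4 →J3  (1-jn J3 has f-setter on 1)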